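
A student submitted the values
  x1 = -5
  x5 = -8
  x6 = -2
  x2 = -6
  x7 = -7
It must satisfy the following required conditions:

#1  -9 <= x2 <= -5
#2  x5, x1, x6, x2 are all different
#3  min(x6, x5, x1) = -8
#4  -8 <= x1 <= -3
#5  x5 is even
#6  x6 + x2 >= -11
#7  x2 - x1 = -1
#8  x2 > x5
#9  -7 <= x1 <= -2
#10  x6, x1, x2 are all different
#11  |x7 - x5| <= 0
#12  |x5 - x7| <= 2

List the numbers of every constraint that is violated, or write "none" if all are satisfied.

#1 x2 = -6 lies in [-9, -5]  true
#2 values -8, -5, -2, -6 are pairwise distinct  true
#3 min(-2, -8, -5) = -8  true
#4 x1 = -5 lies in [-8, -3]  true
#5 x5 = -8 is even  true
#6 x6 + x2 = -2 + (-6) = -8; -8 ≥ -11  true
#7 x2 - x1 = -6 - (-5) = -1  true
#8 x2 = -6, x5 = -8; -6 > -8  true
#9 x1 = -5 lies in [-7, -2]  true
#10 values -2, -5, -6 are pairwise distinct  true
#11 |-7 - (-8)| = 1; 1 > 0, exceeds bound 0  false
#12 |-8 - (-7)| = 1; 1 ≤ 2  true

Constraint 11 does not hold.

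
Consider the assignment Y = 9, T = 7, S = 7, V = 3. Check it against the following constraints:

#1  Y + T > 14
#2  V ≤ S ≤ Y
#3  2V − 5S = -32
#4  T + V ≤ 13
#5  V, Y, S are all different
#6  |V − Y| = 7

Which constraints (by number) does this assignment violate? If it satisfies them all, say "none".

#1 Y + T = 9 + 7 = 16; 16 > 14  OK
#2 values 3 ≤ 7 ≤ 9  OK
#3 2V − 5S = 2(3) − 5(7) = -29, not -32  FAIL
#4 T + V = 7 + 3 = 10; 10 ≤ 13  OK
#5 values 3, 9, 7 are pairwise distinct  OK
#6 |3 − 9| = 6, not 7  FAIL

Violated: 3, 6.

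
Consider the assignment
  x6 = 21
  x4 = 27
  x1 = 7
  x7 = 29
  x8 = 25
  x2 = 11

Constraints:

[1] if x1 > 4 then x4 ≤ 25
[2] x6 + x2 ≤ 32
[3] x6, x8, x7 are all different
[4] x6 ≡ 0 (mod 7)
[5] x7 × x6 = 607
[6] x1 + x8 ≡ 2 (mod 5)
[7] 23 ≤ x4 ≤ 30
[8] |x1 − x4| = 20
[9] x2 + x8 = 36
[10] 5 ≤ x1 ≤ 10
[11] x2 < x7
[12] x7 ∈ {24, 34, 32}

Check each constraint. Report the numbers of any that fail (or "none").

[1] x1 = 7 > 4, so we need x4 ≤ 25; but x4 = 27 > 25  FAIL
[2] x6 + x2 = 21 + 11 = 32; 32 ≤ 32  OK
[3] values 21, 25, 29 are pairwise distinct  OK
[4] 21 mod 7 = 0  OK
[5] x7 × x6 = 29 × 21 = 609, not 607  FAIL
[6] x1 + x8 = 32; 32 mod 5 = 2  OK
[7] x4 = 27 lies in [23, 30]  OK
[8] |7 − 27| = 20  OK
[9] x2 + x8 = 11 + 25 = 36  OK
[10] x1 = 7 lies in [5, 10]  OK
[11] x2 = 11, x7 = 29; 11 < 29  OK
[12] x7 = 29 is not in {24, 34, 32}  FAIL

The assignment fails constraints 1, 5, 12.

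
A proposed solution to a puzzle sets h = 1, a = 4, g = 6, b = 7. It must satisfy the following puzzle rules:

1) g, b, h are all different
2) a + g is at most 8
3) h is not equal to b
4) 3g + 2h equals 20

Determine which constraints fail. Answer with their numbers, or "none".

1) values 6, 7, 1 are pairwise distinct — holds.
2) a + g = 4 + 6 = 10; 10 > 8, bound 8 not met — does not hold.
3) h = 1, b = 7; distinct — holds.
4) 3g + 2h = 3(6) + 2(1) = 20 — holds.

The assignment fails constraint 2.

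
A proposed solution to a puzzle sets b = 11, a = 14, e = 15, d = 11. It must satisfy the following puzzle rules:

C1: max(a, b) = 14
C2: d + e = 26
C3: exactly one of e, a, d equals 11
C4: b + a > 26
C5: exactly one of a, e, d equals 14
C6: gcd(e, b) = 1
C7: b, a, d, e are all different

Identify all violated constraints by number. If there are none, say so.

C1: max(14, 11) = 14 — satisfied.
C2: d + e = 11 + 15 = 26 — satisfied.
C3: e=15, a=14, d=11; 1 of them equals 11 — satisfied.
C4: b + a = 11 + 14 = 25; 25 ≤ 26, bound 26 not met — violated.
C5: a=14, e=15, d=11; 1 of them equals 14 — satisfied.
C6: gcd(15, 11) = 1 — satisfied.
C7: b = d = 11, not all different — violated.

Violated: 4, 7.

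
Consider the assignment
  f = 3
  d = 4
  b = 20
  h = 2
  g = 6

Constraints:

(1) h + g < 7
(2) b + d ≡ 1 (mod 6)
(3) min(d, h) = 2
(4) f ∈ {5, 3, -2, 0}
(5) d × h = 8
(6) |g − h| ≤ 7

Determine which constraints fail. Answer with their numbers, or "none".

Constraints 1 and 2 are violated.

(1) h + g = 2 + 6 = 8; 8 ≥ 7, bound 7 not met — violated.
(2) b + d = 24; 24 mod 6 = 0, not 1 — violated.
(3) min(4, 2) = 2 — OK.
(4) f = 3 is in {5, 3, -2, 0} — OK.
(5) d × h = 4 × 2 = 8 — OK.
(6) |6 − 2| = 4; 4 ≤ 7 — OK.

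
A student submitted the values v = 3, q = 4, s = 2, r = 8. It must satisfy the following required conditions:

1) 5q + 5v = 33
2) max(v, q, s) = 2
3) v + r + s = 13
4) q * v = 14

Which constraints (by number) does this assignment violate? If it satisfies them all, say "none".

1) 5q + 5v = 5(4) + 5(3) = 35, not 33 — fails.
2) max(3, 4, 2) = 4, not 2 — fails.
3) v + r + s = 3 + 8 + 2 = 13 — holds.
4) q * v = 4 * 3 = 12, not 14 — fails.

Violated: 1, 2, 4.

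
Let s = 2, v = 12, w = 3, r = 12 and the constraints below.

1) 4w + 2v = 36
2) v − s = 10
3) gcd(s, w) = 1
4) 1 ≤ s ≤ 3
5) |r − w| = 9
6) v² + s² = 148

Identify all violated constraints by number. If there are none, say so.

1) 4w + 2v = 4(3) + 2(12) = 36  ✓
2) v − s = 12 − 2 = 10  ✓
3) gcd(2, 3) = 1  ✓
4) s = 2 lies in [1, 3]  ✓
5) |12 − 3| = 9  ✓
6) v² + s² = 12² + 2² = 144 + 4 = 148  ✓

The assignment satisfies every constraint.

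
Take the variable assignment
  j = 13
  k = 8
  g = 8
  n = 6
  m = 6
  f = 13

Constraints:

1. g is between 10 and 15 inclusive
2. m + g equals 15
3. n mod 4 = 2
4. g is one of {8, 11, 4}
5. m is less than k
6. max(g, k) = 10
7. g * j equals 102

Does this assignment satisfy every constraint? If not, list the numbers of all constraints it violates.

No — constraints 1, 2, 6, 7 are not satisfied.

1. g = 8 is outside [10, 15] — violated.
2. m + g = 6 + 8 = 14, not 15 — violated.
3. 6 mod 4 = 2 — satisfied.
4. g = 8 is in {8, 11, 4} — satisfied.
5. m = 6, k = 8; 6 < 8 — satisfied.
6. max(8, 8) = 8, not 10 — violated.
7. g * j = 8 * 13 = 104, not 102 — violated.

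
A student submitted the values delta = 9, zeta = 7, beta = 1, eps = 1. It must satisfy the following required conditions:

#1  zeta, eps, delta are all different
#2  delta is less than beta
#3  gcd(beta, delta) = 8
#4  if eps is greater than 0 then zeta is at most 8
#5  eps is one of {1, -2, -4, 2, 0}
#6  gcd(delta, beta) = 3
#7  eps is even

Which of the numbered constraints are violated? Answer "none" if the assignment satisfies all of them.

Constraints 2, 3, 6, 7 are violated.

#1 values 7, 1, 9 are pairwise distinct — holds.
#2 delta = 9, beta = 1; 9 ≥ 1 (want <) — fails.
#3 gcd(1, 9) = 1, not 8 — fails.
#4 eps = 1 > 0, so we need zeta ≤ 8; zeta = 7 ≤ 8 — holds.
#5 eps = 1 is in {1, -2, -4, 2, 0} — holds.
#6 gcd(9, 1) = 1, not 3 — fails.
#7 eps = 1 is odd — fails.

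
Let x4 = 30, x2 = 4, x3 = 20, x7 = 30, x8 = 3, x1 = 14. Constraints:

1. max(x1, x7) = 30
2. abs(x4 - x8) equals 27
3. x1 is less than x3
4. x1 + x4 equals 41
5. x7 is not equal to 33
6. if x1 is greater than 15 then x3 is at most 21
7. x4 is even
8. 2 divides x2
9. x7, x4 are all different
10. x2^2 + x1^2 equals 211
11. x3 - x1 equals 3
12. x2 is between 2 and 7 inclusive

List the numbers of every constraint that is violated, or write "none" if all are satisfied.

Constraints 4, 9, 10, 11 do not hold.

1. max(14, 30) = 30 — holds.
2. abs(30 - 3) = 27 — holds.
3. x1 = 14, x3 = 20; 14 < 20 — holds.
4. x1 + x4 = 14 + 30 = 44, not 41 — fails.
5. x7 = 30, and 30 ≠ 33 — holds.
6. x1 = 14, not > 15; antecedent false, conditional vacuously true — holds.
7. x4 = 30 is even — holds.
8. 4 / 2 = 2, so 2 divides 4 — holds.
9. x7 = x4 = 30, not all different — fails.
10. x2^2 + x1^2 = 4^2 + 14^2 = 16 + 196 = 212, not 211 — fails.
11. x3 - x1 = 20 - 14 = 6, not 3 — fails.
12. x2 = 4 lies in [2, 7] — holds.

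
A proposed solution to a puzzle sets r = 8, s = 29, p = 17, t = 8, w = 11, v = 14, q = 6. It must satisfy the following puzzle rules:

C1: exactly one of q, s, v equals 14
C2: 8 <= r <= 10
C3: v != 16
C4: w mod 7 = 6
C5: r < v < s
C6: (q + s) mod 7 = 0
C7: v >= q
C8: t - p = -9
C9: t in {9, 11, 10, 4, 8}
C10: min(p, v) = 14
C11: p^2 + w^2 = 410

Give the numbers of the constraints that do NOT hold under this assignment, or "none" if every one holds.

Constraint 4 does not hold.

C1: q=6, s=29, v=14; 1 of them equals 14 — holds.
C2: r = 8 lies in [8, 10] — holds.
C3: v = 14, and 14 ≠ 16 — holds.
C4: 11 mod 7 = 4, not 6 — fails.
C5: values 8 < 14 < 29 — holds.
C6: q + s = 35; 35 mod 7 = 0 — holds.
C7: v = 14, q = 6; 14 ≥ 6 — holds.
C8: t - p = 8 - 17 = -9 — holds.
C9: t = 8 is in {9, 11, 10, 4, 8} — holds.
C10: min(17, 14) = 14 — holds.
C11: p^2 + w^2 = 17^2 + 11^2 = 289 + 121 = 410 — holds.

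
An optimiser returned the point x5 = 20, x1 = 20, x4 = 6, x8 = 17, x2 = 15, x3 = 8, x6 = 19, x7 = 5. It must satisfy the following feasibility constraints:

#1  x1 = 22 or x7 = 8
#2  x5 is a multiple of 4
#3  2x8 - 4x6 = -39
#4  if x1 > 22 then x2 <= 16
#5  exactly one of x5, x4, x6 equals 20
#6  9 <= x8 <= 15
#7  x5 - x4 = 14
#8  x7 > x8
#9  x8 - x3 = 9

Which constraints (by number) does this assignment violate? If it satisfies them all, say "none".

Constraints 1, 3, 6, 8 are violated.

#1 x1 = 20 ≠ 22 and x7 = 5 ≠ 8; both disjuncts false — fails.
#2 20 / 4 = 5, so 4 divides 20 — holds.
#3 2x8 - 4x6 = 2(17) - 4(19) = -42, not -39 — fails.
#4 x1 = 20, not > 22; antecedent false, conditional vacuously true — holds.
#5 x5=20, x4=6, x6=19; 1 of them equals 20 — holds.
#6 x8 = 17 is outside [9, 15] — fails.
#7 x5 - x4 = 20 - 6 = 14 — holds.
#8 x7 = 5, x8 = 17; 5 ≤ 17 (want >) — fails.
#9 x8 - x3 = 17 - 8 = 9 — holds.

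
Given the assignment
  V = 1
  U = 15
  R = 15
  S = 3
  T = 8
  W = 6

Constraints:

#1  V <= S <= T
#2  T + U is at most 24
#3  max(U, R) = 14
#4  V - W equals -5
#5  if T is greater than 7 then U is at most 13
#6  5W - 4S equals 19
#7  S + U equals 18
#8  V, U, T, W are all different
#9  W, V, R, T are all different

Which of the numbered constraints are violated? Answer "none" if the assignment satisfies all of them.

Constraints 3, 5, and 6 are violated.

#1 values 1 <= 3 <= 8 — OK.
#2 T + U = 8 + 15 = 23; 23 ≤ 24 — OK.
#3 max(15, 15) = 15, not 14 — violated.
#4 V - W = 1 - 6 = -5 — OK.
#5 T = 8 > 7, so we need U ≤ 13; but U = 15 > 13 — violated.
#6 5W - 4S = 5(6) - 4(3) = 18, not 19 — violated.
#7 S + U = 3 + 15 = 18 — OK.
#8 values 1, 15, 8, 6 are pairwise distinct — OK.
#9 values 6, 1, 15, 8 are pairwise distinct — OK.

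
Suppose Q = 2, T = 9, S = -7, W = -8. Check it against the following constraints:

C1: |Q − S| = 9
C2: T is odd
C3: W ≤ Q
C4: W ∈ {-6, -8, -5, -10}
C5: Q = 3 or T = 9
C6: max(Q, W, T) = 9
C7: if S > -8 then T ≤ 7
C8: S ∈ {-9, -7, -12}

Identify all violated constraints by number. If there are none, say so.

The assignment fails constraint 7.

C1: |2 − (-7)| = 9 — OK.
C2: T = 9 is odd — OK.
C3: W = -8, Q = 2; -8 ≤ 2 — OK.
C4: W = -8 is in {-6, -8, -5, -10} — OK.
C5: Q = 2 ≠ 3, but T = 9 = 9 (second disjunct) — OK.
C6: max(2, -8, 9) = 9 — OK.
C7: S = -7 > -8, so we need T ≤ 7; but T = 9 > 7 — violated.
C8: S = -7 is in {-9, -7, -12} — OK.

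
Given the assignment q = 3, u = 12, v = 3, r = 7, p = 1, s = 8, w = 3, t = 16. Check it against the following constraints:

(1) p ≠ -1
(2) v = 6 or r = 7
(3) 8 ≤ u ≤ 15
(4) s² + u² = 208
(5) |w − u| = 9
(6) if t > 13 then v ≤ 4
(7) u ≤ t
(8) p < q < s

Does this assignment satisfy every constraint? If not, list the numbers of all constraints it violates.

No violations.

(1) p = 1, and 1 ≠ -1 — OK.
(2) v = 3 ≠ 6, but r = 7 = 7 (second disjunct) — OK.
(3) u = 12 lies in [8, 15] — OK.
(4) s² + u² = 8² + 12² = 64 + 144 = 208 — OK.
(5) |3 − 12| = 9 — OK.
(6) t = 16 > 13, so we need v ≤ 4; v = 3 ≤ 4 — OK.
(7) u = 12, t = 16; 12 ≤ 16 — OK.
(8) values 1 < 3 < 8 — OK.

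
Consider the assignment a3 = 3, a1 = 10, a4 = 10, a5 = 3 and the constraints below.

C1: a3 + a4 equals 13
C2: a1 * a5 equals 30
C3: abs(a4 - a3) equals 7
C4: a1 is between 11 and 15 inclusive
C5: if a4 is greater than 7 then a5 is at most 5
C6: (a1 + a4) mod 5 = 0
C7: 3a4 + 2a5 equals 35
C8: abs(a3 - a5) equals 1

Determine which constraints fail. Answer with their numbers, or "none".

Violated: 4, 7, and 8.

C1: a3 + a4 = 3 + 10 = 13  ✓
C2: a1 * a5 = 10 * 3 = 30  ✓
C3: abs(10 - 3) = 7  ✓
C4: a1 = 10 is outside [11, 15]  ✗
C5: a4 = 10 > 7, so we need a5 ≤ 5; a5 = 3 ≤ 5  ✓
C6: a1 + a4 = 20; 20 mod 5 = 0  ✓
C7: 3a4 + 2a5 = 3(10) + 2(3) = 36, not 35  ✗
C8: abs(3 - 3) = 0, not 1  ✗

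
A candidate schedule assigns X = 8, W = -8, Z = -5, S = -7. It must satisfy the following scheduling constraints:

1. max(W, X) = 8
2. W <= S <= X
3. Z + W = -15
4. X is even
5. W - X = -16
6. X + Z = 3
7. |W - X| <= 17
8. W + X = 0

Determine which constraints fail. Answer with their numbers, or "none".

No — constraint 3 is not satisfied.

1. max(-8, 8) = 8  true
2. values -8 <= -7 <= 8  true
3. Z + W = -5 + (-8) = -13, not -15  false
4. X = 8 is even  true
5. W - X = -8 - 8 = -16  true
6. X + Z = 8 + (-5) = 3  true
7. |-8 - 8| = 16; 16 ≤ 17  true
8. W + X = -8 + 8 = 0  true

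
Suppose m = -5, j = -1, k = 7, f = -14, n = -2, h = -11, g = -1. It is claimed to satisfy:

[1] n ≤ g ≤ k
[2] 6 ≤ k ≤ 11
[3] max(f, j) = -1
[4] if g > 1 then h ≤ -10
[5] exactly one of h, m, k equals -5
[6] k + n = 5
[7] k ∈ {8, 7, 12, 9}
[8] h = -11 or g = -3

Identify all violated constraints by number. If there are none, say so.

All constraints are satisfied.

[1] values -2 ≤ -1 ≤ 7 — holds.
[2] k = 7 lies in [6, 11] — holds.
[3] max(-14, -1) = -1 — holds.
[4] g = -1, not > 1; antecedent false, conditional vacuously true — holds.
[5] h=-11, m=-5, k=7; 1 of them equals -5 — holds.
[6] k + n = 7 + (-2) = 5 — holds.
[7] k = 7 is in {8, 7, 12, 9} — holds.
[8] h = -11 = -11 (first disjunct) — holds.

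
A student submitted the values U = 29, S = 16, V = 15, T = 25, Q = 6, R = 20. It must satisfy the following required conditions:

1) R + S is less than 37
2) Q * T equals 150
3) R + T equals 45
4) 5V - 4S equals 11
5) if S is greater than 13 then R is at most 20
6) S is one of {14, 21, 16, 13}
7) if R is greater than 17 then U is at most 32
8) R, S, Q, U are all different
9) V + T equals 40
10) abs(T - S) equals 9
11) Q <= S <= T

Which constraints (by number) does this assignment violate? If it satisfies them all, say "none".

The assignment satisfies every constraint.

1) R + S = 20 + 16 = 36; 36 < 37 — holds.
2) Q * T = 6 * 25 = 150 — holds.
3) R + T = 20 + 25 = 45 — holds.
4) 5V - 4S = 5(15) - 4(16) = 11 — holds.
5) S = 16 > 13, so we need R ≤ 20; R = 20 ≤ 20 — holds.
6) S = 16 is in {14, 21, 16, 13} — holds.
7) R = 20 > 17, so we need U ≤ 32; U = 29 ≤ 32 — holds.
8) values 20, 16, 6, 29 are pairwise distinct — holds.
9) V + T = 15 + 25 = 40 — holds.
10) abs(25 - 16) = 9 — holds.
11) values 6 <= 16 <= 25 — holds.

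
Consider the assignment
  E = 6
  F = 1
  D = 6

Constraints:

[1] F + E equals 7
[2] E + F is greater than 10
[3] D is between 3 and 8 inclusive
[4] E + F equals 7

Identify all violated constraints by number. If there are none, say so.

[1] F + E = 1 + 6 = 7  ✓
[2] E + F = 6 + 1 = 7; 7 ≤ 10, bound 10 not met  ✗
[3] D = 6 lies in [3, 8]  ✓
[4] E + F = 6 + 1 = 7  ✓

The assignment fails constraint 2.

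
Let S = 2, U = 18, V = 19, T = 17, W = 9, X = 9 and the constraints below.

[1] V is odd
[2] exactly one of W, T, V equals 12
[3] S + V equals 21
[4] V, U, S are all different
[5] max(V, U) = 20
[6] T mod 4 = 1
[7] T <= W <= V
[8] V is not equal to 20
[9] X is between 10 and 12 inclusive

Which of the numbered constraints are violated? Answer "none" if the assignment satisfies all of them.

[1] V = 19 is odd  true
[2] W=9, T=17, V=19; 0 of them equal 12, not exactly one  false
[3] S + V = 2 + 19 = 21  true
[4] values 19, 18, 2 are pairwise distinct  true
[5] max(19, 18) = 19, not 20  false
[6] 17 mod 4 = 1  true
[7] values 17, 9, 19; T = 17 is not <= W = 9  false
[8] V = 19, and 19 ≠ 20  true
[9] X = 9 is outside [10, 12]  false

Violated: 2, 5, 7, and 9.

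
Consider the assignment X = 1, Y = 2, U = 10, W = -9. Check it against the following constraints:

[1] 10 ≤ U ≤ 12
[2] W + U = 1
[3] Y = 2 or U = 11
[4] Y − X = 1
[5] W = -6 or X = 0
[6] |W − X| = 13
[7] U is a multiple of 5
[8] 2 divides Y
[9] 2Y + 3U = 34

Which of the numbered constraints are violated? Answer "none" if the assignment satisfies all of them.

The assignment fails constraints 5 and 6.

[1] U = 10 lies in [10, 12] — OK.
[2] W + U = -9 + 10 = 1 — OK.
[3] Y = 2 = 2 (first disjunct) — OK.
[4] Y − X = 2 − 1 = 1 — OK.
[5] W = -9 ≠ -6 and X = 1 ≠ 0; both disjuncts false — violated.
[6] |-9 − 1| = 10, not 13 — violated.
[7] 10 / 5 = 2, so 5 divides 10 — OK.
[8] 2 / 2 = 1, so 2 divides 2 — OK.
[9] 2Y + 3U = 2(2) + 3(10) = 34 — OK.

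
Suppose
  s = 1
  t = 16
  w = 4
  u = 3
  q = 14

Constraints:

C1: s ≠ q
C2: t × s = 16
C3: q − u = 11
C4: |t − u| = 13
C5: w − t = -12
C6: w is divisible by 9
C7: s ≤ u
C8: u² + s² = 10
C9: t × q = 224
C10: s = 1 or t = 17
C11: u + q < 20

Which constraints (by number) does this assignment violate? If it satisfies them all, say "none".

No — constraint 6 is not satisfied.

C1: s = 1, q = 14; distinct  holds
C2: t × s = 16 × 1 = 16  holds
C3: q − u = 14 − 3 = 11  holds
C4: |16 − 3| = 13  holds
C5: w − t = 4 − 16 = -12  holds
C6: 4 = 9×0 + 4, so 9 does not divide 4  fails
C7: s = 1, u = 3; 1 ≤ 3  holds
C8: u² + s² = 3² + 1² = 9 + 1 = 10  holds
C9: t × q = 16 × 14 = 224  holds
C10: s = 1 = 1 (first disjunct)  holds
C11: u + q = 3 + 14 = 17; 17 < 20  holds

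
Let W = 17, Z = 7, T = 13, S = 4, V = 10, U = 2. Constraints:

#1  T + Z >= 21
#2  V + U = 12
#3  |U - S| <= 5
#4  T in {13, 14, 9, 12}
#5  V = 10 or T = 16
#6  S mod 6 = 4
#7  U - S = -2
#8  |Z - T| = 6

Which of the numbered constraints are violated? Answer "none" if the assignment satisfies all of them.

The assignment fails constraint 1.

#1 T + Z = 13 + 7 = 20; 20 < 21, bound 21 not met  ✘
#2 V + U = 10 + 2 = 12  ✔
#3 |2 - 4| = 2; 2 ≤ 5  ✔
#4 T = 13 is in {13, 14, 9, 12}  ✔
#5 V = 10 = 10 (first disjunct)  ✔
#6 4 mod 6 = 4  ✔
#7 U - S = 2 - 4 = -2  ✔
#8 |7 - 13| = 6  ✔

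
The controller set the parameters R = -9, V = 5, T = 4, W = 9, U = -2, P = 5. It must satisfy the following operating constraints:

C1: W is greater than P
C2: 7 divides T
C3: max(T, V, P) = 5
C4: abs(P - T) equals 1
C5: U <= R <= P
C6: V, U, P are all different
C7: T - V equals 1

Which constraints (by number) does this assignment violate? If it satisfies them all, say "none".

Constraints 2, 5, 6, and 7 are violated.

C1: W = 9, P = 5; 9 > 5 — satisfied.
C2: 4 = 7*0 + 4, so 7 does not divide 4 — violated.
C3: max(4, 5, 5) = 5 — satisfied.
C4: abs(5 - 4) = 1 — satisfied.
C5: values -2, -9, 5; U = -2 is not <= R = -9 — violated.
C6: V = P = 5, not all different — violated.
C7: T - V = 4 - 5 = -1, not 1 — violated.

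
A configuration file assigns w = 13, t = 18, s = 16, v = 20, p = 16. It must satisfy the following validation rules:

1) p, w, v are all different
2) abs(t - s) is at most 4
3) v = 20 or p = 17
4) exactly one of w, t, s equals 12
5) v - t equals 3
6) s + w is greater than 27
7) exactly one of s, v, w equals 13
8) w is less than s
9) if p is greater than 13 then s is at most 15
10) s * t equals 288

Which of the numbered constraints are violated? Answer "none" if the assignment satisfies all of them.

1) values 16, 13, 20 are pairwise distinct — satisfied.
2) abs(18 - 16) = 2; 2 ≤ 4 — satisfied.
3) v = 20 = 20 (first disjunct) — satisfied.
4) w=13, t=18, s=16; 0 of them equal 12, not exactly one — violated.
5) v - t = 20 - 18 = 2, not 3 — violated.
6) s + w = 16 + 13 = 29; 29 > 27 — satisfied.
7) s=16, v=20, w=13; 1 of them equals 13 — satisfied.
8) w = 13, s = 16; 13 < 16 — satisfied.
9) p = 16 > 13, so we need s ≤ 15; but s = 16 > 15 — violated.
10) s * t = 16 * 18 = 288 — satisfied.

Violated: 4, 5, and 9.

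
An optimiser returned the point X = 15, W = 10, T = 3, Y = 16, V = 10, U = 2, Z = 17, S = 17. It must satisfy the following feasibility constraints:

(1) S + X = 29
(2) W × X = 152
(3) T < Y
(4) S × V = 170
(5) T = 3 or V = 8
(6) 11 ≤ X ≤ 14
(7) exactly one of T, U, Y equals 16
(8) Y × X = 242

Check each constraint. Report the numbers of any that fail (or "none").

Constraints 1, 2, 6, and 8 are violated.

(1) S + X = 17 + 15 = 32, not 29  false
(2) W × X = 10 × 15 = 150, not 152  false
(3) T = 3, Y = 16; 3 < 16  true
(4) S × V = 17 × 10 = 170  true
(5) T = 3 = 3 (first disjunct)  true
(6) X = 15 is outside [11, 14]  false
(7) T=3, U=2, Y=16; 1 of them equals 16  true
(8) Y × X = 16 × 15 = 240, not 242  false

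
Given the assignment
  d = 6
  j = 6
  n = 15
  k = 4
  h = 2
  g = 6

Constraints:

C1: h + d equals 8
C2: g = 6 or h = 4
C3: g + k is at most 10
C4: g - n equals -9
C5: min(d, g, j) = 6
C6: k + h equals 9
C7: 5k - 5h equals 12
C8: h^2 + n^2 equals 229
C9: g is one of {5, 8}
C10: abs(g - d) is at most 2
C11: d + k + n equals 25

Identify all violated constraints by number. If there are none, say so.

The assignment fails constraints 6, 7, 9.

C1: h + d = 2 + 6 = 8 — holds.
C2: g = 6 = 6 (first disjunct) — holds.
C3: g + k = 6 + 4 = 10; 10 ≤ 10 — holds.
C4: g - n = 6 - 15 = -9 — holds.
C5: min(6, 6, 6) = 6 — holds.
C6: k + h = 4 + 2 = 6, not 9 — does not hold.
C7: 5k - 5h = 5(4) - 5(2) = 10, not 12 — does not hold.
C8: h^2 + n^2 = 2^2 + 15^2 = 4 + 225 = 229 — holds.
C9: g = 6 is not in {5, 8} — does not hold.
C10: abs(6 - 6) = 0; 0 ≤ 2 — holds.
C11: d + k + n = 6 + 4 + 15 = 25 — holds.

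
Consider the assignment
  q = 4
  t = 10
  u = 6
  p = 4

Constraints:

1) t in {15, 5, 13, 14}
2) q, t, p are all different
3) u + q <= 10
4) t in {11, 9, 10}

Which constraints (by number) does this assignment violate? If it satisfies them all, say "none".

1) t = 10 is not in {15, 5, 13, 14} — violated.
2) q = p = 4, not all different — violated.
3) u + q = 6 + 4 = 10; 10 ≤ 10 — OK.
4) t = 10 is in {11, 9, 10} — OK.

Constraints 1, 2 are violated.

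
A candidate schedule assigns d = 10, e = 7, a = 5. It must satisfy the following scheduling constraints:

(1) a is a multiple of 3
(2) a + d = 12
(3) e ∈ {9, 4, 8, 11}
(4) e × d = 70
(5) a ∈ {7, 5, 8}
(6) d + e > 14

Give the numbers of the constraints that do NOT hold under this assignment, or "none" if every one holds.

(1) 5 = 3×1 + 2, so 3 does not divide 5  ✘
(2) a + d = 5 + 10 = 15, not 12  ✘
(3) e = 7 is not in {9, 4, 8, 11}  ✘
(4) e × d = 7 × 10 = 70  ✔
(5) a = 5 is in {7, 5, 8}  ✔
(6) d + e = 10 + 7 = 17; 17 > 14  ✔

Constraints 1, 2, 3 are violated.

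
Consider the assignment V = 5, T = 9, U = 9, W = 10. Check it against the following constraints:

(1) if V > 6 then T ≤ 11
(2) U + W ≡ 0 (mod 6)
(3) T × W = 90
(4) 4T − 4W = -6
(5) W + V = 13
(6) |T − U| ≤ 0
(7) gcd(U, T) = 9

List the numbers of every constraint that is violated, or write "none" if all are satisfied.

(1) V = 5, not > 6; antecedent false, conditional vacuously true — holds.
(2) U + W = 19; 19 mod 6 = 1, not 0 — does not hold.
(3) T × W = 9 × 10 = 90 — holds.
(4) 4T − 4W = 4(9) − 4(10) = -4, not -6 — does not hold.
(5) W + V = 10 + 5 = 15, not 13 — does not hold.
(6) |9 − 9| = 0; 0 ≤ 0 — holds.
(7) gcd(9, 9) = 9 — holds.

No — constraints 2, 4, 5 are not satisfied.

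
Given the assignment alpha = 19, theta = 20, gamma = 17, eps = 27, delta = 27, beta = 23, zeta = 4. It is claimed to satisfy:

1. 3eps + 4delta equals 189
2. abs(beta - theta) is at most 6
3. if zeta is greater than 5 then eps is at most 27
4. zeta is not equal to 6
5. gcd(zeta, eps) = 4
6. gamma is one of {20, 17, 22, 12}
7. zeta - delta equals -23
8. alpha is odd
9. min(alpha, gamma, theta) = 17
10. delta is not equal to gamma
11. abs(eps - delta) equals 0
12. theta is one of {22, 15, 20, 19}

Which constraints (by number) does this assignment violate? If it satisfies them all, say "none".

1. 3eps + 4delta = 3(27) + 4(27) = 189  OK
2. abs(23 - 20) = 3; 3 ≤ 6  OK
3. zeta = 4, not > 5; antecedent false, conditional vacuously true  OK
4. zeta = 4, and 4 ≠ 6  OK
5. gcd(4, 27) = 1, not 4  FAIL
6. gamma = 17 is in {20, 17, 22, 12}  OK
7. zeta - delta = 4 - 27 = -23  OK
8. alpha = 19 is odd  OK
9. min(19, 17, 20) = 17  OK
10. delta = 27, gamma = 17; distinct  OK
11. abs(27 - 27) = 0  OK
12. theta = 20 is in {22, 15, 20, 19}  OK

Constraint 5 is violated.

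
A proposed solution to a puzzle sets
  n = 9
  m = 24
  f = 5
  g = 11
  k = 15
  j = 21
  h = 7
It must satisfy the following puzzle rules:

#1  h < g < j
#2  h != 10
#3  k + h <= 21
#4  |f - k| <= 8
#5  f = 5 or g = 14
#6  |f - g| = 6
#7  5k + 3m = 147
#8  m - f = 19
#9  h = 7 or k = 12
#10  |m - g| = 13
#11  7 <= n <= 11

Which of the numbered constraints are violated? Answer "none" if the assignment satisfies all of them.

#1 values 7 < 11 < 21 — satisfied.
#2 h = 7, and 7 ≠ 10 — satisfied.
#3 k + h = 15 + 7 = 22; 22 > 21, bound 21 not met — violated.
#4 |5 - 15| = 10; 10 > 8, exceeds bound 8 — violated.
#5 f = 5 = 5 (first disjunct) — satisfied.
#6 |5 - 11| = 6 — satisfied.
#7 5k + 3m = 5(15) + 3(24) = 147 — satisfied.
#8 m - f = 24 - 5 = 19 — satisfied.
#9 h = 7 = 7 (first disjunct) — satisfied.
#10 |24 - 11| = 13 — satisfied.
#11 n = 9 lies in [7, 11] — satisfied.

Constraints 3 and 4 do not hold.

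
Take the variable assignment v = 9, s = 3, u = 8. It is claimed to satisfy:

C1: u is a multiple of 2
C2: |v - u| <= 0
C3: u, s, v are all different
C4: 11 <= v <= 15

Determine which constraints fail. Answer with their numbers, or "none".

C1: 8 / 2 = 4, so 2 divides 8  OK
C2: |9 - 8| = 1; 1 > 0, exceeds bound 0  FAIL
C3: values 8, 3, 9 are pairwise distinct  OK
C4: v = 9 is outside [11, 15]  FAIL

Constraints 2 and 4 are violated.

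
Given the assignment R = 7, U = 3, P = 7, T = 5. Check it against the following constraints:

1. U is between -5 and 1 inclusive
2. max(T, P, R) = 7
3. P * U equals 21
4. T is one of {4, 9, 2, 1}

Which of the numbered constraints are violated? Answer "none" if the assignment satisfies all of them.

The assignment fails constraints 1, 4.

1. U = 3 is outside [-5, 1]  fails
2. max(5, 7, 7) = 7  holds
3. P * U = 7 * 3 = 21  holds
4. T = 5 is not in {4, 9, 2, 1}  fails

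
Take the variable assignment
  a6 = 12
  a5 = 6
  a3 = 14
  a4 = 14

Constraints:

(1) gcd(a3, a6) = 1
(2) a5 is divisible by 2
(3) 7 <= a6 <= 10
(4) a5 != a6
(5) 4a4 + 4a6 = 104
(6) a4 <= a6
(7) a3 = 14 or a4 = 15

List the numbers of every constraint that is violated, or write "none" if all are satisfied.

No — constraints 1, 3, 6 are not satisfied.

(1) gcd(14, 12) = 2, not 1  fails
(2) 6 / 2 = 3, so 2 divides 6  holds
(3) a6 = 12 is outside [7, 10]  fails
(4) a5 = 6, a6 = 12; distinct  holds
(5) 4a4 + 4a6 = 4(14) + 4(12) = 104  holds
(6) a4 = 14, a6 = 12; 14 > 12 (want ≤)  fails
(7) a3 = 14 = 14 (first disjunct)  holds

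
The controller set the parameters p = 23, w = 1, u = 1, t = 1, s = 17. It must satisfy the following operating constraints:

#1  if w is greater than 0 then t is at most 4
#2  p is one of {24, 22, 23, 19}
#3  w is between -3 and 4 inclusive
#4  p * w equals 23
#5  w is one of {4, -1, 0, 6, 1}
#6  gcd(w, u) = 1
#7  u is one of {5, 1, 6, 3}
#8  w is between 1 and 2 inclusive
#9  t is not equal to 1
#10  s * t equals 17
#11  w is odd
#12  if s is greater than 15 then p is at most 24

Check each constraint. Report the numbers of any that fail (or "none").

#1 w = 1 > 0, so we need t ≤ 4; t = 1 ≤ 4  OK
#2 p = 23 is in {24, 22, 23, 19}  OK
#3 w = 1 lies in [-3, 4]  OK
#4 p * w = 23 * 1 = 23  OK
#5 w = 1 is in {4, -1, 0, 6, 1}  OK
#6 gcd(1, 1) = 1  OK
#7 u = 1 is in {5, 1, 6, 3}  OK
#8 w = 1 lies in [1, 2]  OK
#9 t = 1, but 1 is required to differ  FAIL
#10 s * t = 17 * 1 = 17  OK
#11 w = 1 is odd  OK
#12 s = 17 > 15, so we need p ≤ 24; p = 23 ≤ 24  OK

No — constraint 9 is not satisfied.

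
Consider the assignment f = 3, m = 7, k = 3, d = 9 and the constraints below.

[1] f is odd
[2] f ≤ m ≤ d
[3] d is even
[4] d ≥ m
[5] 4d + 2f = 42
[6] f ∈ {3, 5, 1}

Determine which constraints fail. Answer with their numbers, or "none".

[1] f = 3 is odd  holds
[2] values 3 ≤ 7 ≤ 9  holds
[3] d = 9 is odd  fails
[4] d = 9, m = 7; 9 ≥ 7  holds
[5] 4d + 2f = 4(9) + 2(3) = 42  holds
[6] f = 3 is in {3, 5, 1}  holds

The assignment fails constraint 3.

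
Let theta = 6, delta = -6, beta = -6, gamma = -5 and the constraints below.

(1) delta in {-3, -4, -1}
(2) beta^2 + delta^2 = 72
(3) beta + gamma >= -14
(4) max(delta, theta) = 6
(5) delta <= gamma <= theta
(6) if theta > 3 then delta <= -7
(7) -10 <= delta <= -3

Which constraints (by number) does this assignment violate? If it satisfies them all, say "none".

Violated: 1 and 6.

(1) delta = -6 is not in {-3, -4, -1} — fails.
(2) beta^2 + delta^2 = (-6)^2 + (-6)^2 = 36 + 36 = 72 — holds.
(3) beta + gamma = -6 + (-5) = -11; -11 ≥ -14 — holds.
(4) max(-6, 6) = 6 — holds.
(5) values -6 <= -5 <= 6 — holds.
(6) theta = 6 > 3, so we need delta ≤ -7; but delta = -6 > -7 — fails.
(7) delta = -6 lies in [-10, -3] — holds.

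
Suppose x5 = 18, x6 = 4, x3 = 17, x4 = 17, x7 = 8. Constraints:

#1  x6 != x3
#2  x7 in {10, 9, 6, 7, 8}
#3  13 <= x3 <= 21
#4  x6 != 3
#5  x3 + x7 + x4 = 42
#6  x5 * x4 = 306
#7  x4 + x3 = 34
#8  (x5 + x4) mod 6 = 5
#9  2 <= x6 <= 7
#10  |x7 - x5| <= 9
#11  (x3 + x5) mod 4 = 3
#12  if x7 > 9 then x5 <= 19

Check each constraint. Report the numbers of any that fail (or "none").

#1 x6 = 4, x3 = 17; distinct  holds
#2 x7 = 8 is in {10, 9, 6, 7, 8}  holds
#3 x3 = 17 lies in [13, 21]  holds
#4 x6 = 4, and 4 ≠ 3  holds
#5 x3 + x7 + x4 = 17 + 8 + 17 = 42  holds
#6 x5 * x4 = 18 * 17 = 306  holds
#7 x4 + x3 = 17 + 17 = 34  holds
#8 x5 + x4 = 35; 35 mod 6 = 5  holds
#9 x6 = 4 lies in [2, 7]  holds
#10 |8 - 18| = 10; 10 > 9, exceeds bound 9  fails
#11 x3 + x5 = 35; 35 mod 4 = 3  holds
#12 x7 = 8, not > 9; antecedent false, conditional vacuously true  holds

The assignment fails constraint 10.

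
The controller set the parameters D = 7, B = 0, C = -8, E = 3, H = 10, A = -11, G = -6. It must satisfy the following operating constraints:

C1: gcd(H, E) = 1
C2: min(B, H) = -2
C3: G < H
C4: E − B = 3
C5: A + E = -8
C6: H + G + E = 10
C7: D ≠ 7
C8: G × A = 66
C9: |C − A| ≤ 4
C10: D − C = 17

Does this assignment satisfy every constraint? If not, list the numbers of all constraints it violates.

C1: gcd(10, 3) = 1 — satisfied.
C2: min(0, 10) = 0, not -2 — violated.
C3: G = -6, H = 10; -6 < 10 — satisfied.
C4: E − B = 3 − 0 = 3 — satisfied.
C5: A + E = -11 + 3 = -8 — satisfied.
C6: H + G + E = 10 + (-6) + 3 = 7, not 10 — violated.
C7: D = 7, but 7 is required to differ — violated.
C8: G × A = -6 × (-11) = 66 — satisfied.
C9: |-8 − (-11)| = 3; 3 ≤ 4 — satisfied.
C10: D − C = 7 − (-8) = 15, not 17 — violated.

No — constraints 2, 6, 7, and 10 are not satisfied.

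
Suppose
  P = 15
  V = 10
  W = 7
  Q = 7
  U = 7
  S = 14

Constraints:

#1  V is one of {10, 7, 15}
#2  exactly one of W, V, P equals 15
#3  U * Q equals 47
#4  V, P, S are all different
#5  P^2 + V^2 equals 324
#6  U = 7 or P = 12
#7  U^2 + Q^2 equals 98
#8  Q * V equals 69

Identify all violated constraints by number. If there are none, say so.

#1 V = 10 is in {10, 7, 15} — holds.
#2 W=7, V=10, P=15; 1 of them equals 15 — holds.
#3 U * Q = 7 * 7 = 49, not 47 — fails.
#4 values 10, 15, 14 are pairwise distinct — holds.
#5 P^2 + V^2 = 15^2 + 10^2 = 225 + 100 = 325, not 324 — fails.
#6 U = 7 = 7 (first disjunct) — holds.
#7 U^2 + Q^2 = 7^2 + 7^2 = 49 + 49 = 98 — holds.
#8 Q * V = 7 * 10 = 70, not 69 — fails.

Constraints 3, 5, and 8 do not hold.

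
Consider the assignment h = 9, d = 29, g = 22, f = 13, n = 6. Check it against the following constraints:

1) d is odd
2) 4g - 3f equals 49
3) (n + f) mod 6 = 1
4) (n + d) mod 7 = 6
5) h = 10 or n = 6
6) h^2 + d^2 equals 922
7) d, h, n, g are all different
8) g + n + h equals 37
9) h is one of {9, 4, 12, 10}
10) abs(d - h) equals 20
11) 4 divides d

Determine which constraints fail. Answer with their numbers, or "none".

Constraints 4 and 11 do not hold.

1) d = 29 is odd  ✓
2) 4g - 3f = 4(22) - 3(13) = 49  ✓
3) n + f = 19; 19 mod 6 = 1  ✓
4) n + d = 35; 35 mod 7 = 0, not 6  ✗
5) h = 9 ≠ 10, but n = 6 = 6 (second disjunct)  ✓
6) h^2 + d^2 = 9^2 + 29^2 = 81 + 841 = 922  ✓
7) values 29, 9, 6, 22 are pairwise distinct  ✓
8) g + n + h = 22 + 6 + 9 = 37  ✓
9) h = 9 is in {9, 4, 12, 10}  ✓
10) abs(29 - 9) = 20  ✓
11) 29 = 4*7 + 1, so 4 does not divide 29  ✗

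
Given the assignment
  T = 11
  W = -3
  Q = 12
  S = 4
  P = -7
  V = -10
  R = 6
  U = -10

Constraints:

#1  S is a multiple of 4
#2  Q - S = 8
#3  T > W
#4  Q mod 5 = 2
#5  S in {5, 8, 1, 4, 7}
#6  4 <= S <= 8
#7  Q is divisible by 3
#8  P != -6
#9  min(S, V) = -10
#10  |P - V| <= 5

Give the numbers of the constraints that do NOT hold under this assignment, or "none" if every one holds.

#1 4 / 4 = 1, so 4 divides 4  holds
#2 Q - S = 12 - 4 = 8  holds
#3 T = 11, W = -3; 11 > -3  holds
#4 12 mod 5 = 2  holds
#5 S = 4 is in {5, 8, 1, 4, 7}  holds
#6 S = 4 lies in [4, 8]  holds
#7 12 / 3 = 4, so 3 divides 12  holds
#8 P = -7, and -7 ≠ -6  holds
#9 min(4, -10) = -10  holds
#10 |-7 - (-10)| = 3; 3 ≤ 5  holds

The assignment satisfies every constraint.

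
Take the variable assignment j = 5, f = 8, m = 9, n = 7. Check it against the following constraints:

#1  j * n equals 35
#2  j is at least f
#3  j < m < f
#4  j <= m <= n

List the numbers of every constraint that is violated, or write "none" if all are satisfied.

No — constraints 2, 3, and 4 are not satisfied.

#1 j * n = 5 * 7 = 35  OK
#2 j = 5, f = 8; 5 < 8 (want ≥)  FAIL
#3 values 5, 9, 8; m = 9 is not < f = 8  FAIL
#4 values 5, 9, 7; m = 9 is not <= n = 7  FAIL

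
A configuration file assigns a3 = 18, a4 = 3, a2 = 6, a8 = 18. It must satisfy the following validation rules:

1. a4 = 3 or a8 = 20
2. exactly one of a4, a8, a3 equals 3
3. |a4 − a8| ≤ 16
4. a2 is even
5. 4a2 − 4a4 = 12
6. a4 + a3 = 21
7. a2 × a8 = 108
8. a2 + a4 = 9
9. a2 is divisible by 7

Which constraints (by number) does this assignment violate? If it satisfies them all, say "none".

Violated: 9.

1. a4 = 3 = 3 (first disjunct)  ✓
2. a4=3, a8=18, a3=18; 1 of them equals 3  ✓
3. |3 − 18| = 15; 15 ≤ 16  ✓
4. a2 = 6 is even  ✓
5. 4a2 − 4a4 = 4(6) − 4(3) = 12  ✓
6. a4 + a3 = 3 + 18 = 21  ✓
7. a2 × a8 = 6 × 18 = 108  ✓
8. a2 + a4 = 6 + 3 = 9  ✓
9. 6 = 7×0 + 6, so 7 does not divide 6  ✗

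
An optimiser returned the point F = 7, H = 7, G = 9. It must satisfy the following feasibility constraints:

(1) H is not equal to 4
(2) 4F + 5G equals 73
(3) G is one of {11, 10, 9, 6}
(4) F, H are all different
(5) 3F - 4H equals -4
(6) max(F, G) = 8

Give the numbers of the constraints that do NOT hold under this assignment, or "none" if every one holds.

Constraints 4, 5, 6 do not hold.

(1) H = 7, and 7 ≠ 4  OK
(2) 4F + 5G = 4(7) + 5(9) = 73  OK
(3) G = 9 is in {11, 10, 9, 6}  OK
(4) F = H = 7, not all different  FAIL
(5) 3F - 4H = 3(7) - 4(7) = -7, not -4  FAIL
(6) max(7, 9) = 9, not 8  FAIL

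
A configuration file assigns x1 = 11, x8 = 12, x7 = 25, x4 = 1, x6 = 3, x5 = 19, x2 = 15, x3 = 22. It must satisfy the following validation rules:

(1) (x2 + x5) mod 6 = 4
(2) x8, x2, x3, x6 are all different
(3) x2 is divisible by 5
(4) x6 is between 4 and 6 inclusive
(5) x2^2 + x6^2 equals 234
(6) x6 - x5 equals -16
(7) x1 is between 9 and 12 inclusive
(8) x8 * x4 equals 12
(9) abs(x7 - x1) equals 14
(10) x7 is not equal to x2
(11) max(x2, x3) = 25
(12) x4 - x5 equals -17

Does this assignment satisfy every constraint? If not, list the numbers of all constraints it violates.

No — constraints 4, 11, and 12 are not satisfied.

(1) x2 + x5 = 34; 34 mod 6 = 4 — holds.
(2) values 12, 15, 22, 3 are pairwise distinct — holds.
(3) 15 / 5 = 3, so 5 divides 15 — holds.
(4) x6 = 3 is outside [4, 6] — does not hold.
(5) x2^2 + x6^2 = 15^2 + 3^2 = 225 + 9 = 234 — holds.
(6) x6 - x5 = 3 - 19 = -16 — holds.
(7) x1 = 11 lies in [9, 12] — holds.
(8) x8 * x4 = 12 * 1 = 12 — holds.
(9) abs(25 - 11) = 14 — holds.
(10) x7 = 25, x2 = 15; distinct — holds.
(11) max(15, 22) = 22, not 25 — does not hold.
(12) x4 - x5 = 1 - 19 = -18, not -17 — does not hold.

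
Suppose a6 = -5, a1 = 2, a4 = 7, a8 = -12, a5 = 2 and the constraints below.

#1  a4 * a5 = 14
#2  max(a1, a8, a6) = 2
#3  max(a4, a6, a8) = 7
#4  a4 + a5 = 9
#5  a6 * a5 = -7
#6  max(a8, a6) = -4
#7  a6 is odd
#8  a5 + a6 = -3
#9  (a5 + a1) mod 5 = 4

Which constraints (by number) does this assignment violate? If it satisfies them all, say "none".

#1 a4 * a5 = 7 * 2 = 14  ✓
#2 max(2, -12, -5) = 2  ✓
#3 max(7, -5, -12) = 7  ✓
#4 a4 + a5 = 7 + 2 = 9  ✓
#5 a6 * a5 = -5 * 2 = -10, not -7  ✗
#6 max(-12, -5) = -5, not -4  ✗
#7 a6 = -5 is odd  ✓
#8 a5 + a6 = 2 + (-5) = -3  ✓
#9 a5 + a1 = 4; 4 mod 5 = 4  ✓

Violated: 5, 6.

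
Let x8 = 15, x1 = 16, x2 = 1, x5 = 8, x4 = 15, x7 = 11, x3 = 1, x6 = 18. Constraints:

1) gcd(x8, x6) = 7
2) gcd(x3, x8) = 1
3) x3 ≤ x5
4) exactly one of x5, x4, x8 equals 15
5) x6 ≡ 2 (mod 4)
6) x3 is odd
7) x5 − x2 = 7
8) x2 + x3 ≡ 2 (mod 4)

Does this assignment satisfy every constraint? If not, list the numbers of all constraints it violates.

1) gcd(15, 18) = 3, not 7  fails
2) gcd(1, 15) = 1  holds
3) x3 = 1, x5 = 8; 1 ≤ 8  holds
4) x5=8, x4=15, x8=15; 2 of them equal 15, not exactly one  fails
5) 18 mod 4 = 2  holds
6) x3 = 1 is odd  holds
7) x5 − x2 = 8 − 1 = 7  holds
8) x2 + x3 = 2; 2 mod 4 = 2  holds

Constraints 1, 4 do not hold.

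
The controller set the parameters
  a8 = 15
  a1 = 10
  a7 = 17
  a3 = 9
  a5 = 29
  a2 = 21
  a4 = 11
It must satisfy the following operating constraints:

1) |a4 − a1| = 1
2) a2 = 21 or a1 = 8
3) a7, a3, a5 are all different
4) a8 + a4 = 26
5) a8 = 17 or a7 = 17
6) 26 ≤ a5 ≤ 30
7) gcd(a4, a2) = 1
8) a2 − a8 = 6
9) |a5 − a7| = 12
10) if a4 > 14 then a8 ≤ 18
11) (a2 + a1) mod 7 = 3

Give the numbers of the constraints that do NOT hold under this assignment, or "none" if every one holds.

All constraints are satisfied.

1) |11 − 10| = 1 — holds.
2) a2 = 21 = 21 (first disjunct) — holds.
3) values 17, 9, 29 are pairwise distinct — holds.
4) a8 + a4 = 15 + 11 = 26 — holds.
5) a8 = 15 ≠ 17, but a7 = 17 = 17 (second disjunct) — holds.
6) a5 = 29 lies in [26, 30] — holds.
7) gcd(11, 21) = 1 — holds.
8) a2 − a8 = 21 − 15 = 6 — holds.
9) |29 − 17| = 12 — holds.
10) a4 = 11, not > 14; antecedent false, conditional vacuously true — holds.
11) a2 + a1 = 31; 31 mod 7 = 3 — holds.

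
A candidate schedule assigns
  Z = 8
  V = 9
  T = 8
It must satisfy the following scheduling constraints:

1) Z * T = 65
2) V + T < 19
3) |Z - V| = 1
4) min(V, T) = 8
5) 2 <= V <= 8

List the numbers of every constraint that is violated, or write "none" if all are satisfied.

Constraints 1, 5 are violated.

1) Z * T = 8 * 8 = 64, not 65  ✗
2) V + T = 9 + 8 = 17; 17 < 19  ✓
3) |8 - 9| = 1  ✓
4) min(9, 8) = 8  ✓
5) V = 9 is outside [2, 8]  ✗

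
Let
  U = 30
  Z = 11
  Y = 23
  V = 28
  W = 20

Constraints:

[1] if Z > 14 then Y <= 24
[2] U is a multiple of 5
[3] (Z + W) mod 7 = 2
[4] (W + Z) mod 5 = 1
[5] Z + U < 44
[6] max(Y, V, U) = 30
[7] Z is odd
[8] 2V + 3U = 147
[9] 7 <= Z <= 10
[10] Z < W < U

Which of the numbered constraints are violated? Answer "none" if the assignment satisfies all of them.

[1] Z = 11, not > 14; antecedent false, conditional vacuously true  true
[2] 30 / 5 = 6, so 5 divides 30  true
[3] Z + W = 31; 31 mod 7 = 3, not 2  false
[4] W + Z = 31; 31 mod 5 = 1  true
[5] Z + U = 11 + 30 = 41; 41 < 44  true
[6] max(23, 28, 30) = 30  true
[7] Z = 11 is odd  true
[8] 2V + 3U = 2(28) + 3(30) = 146, not 147  false
[9] Z = 11 is outside [7, 10]  false
[10] values 11 < 20 < 30  true

The assignment fails constraints 3, 8, 9.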